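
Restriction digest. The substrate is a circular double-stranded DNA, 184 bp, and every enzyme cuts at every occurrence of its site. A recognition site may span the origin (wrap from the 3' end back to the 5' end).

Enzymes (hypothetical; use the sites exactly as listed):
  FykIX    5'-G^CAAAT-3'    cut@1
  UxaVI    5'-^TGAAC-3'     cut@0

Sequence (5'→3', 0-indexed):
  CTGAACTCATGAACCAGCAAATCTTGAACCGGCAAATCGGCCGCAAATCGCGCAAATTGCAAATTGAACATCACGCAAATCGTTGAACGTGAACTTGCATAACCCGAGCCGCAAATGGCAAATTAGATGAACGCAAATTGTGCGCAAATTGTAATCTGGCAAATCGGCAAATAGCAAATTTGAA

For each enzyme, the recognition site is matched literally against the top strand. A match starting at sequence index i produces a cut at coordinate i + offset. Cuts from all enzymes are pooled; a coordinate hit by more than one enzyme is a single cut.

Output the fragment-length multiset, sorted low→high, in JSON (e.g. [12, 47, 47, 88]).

[5,5,6,6,6,7,7,7,7,8,8,8,8,8,9,9,11,11,11,15,22]

Per-enzyme occurrences:
  FykIX GCAAAT/1: at [16, 31, 42, 51, 58, 74, 110, 117, 132, 143, 158, 166, 173] ⇒ [17, 32, 43, 52, 59, 75, 111, 118, 133, 144, 159, 167, 174]
  UxaVI TGAAC/0: at [1, 9, 24, 64, 83, 89, 127, 180] ⇒ [1, 9, 24, 64, 83, 89, 127, 180]

All cut coordinates (distinct, sorted): [1, 9, 17, 24, 32, 43, 52, 59, 64, 75, 83, 89, 111, 118, 127, 133, 144, 159, 167, 174, 180]

Fragments:
  1→9: 8 bp
  9→17: 8 bp
  17→24: 7 bp
  24→32: 8 bp
  32→43: 11 bp
  43→52: 9 bp
  52→59: 7 bp
  59→64: 5 bp
  64→75: 11 bp
  75→83: 8 bp
  83→89: 6 bp
  89→111: 22 bp
  111→118: 7 bp
  118→127: 9 bp
  127→133: 6 bp
  133→144: 11 bp
  144→159: 15 bp
  159→167: 8 bp
  167→174: 7 bp
  174→180: 6 bp
  180→1 (wrap): 184-180+1 = 5 bp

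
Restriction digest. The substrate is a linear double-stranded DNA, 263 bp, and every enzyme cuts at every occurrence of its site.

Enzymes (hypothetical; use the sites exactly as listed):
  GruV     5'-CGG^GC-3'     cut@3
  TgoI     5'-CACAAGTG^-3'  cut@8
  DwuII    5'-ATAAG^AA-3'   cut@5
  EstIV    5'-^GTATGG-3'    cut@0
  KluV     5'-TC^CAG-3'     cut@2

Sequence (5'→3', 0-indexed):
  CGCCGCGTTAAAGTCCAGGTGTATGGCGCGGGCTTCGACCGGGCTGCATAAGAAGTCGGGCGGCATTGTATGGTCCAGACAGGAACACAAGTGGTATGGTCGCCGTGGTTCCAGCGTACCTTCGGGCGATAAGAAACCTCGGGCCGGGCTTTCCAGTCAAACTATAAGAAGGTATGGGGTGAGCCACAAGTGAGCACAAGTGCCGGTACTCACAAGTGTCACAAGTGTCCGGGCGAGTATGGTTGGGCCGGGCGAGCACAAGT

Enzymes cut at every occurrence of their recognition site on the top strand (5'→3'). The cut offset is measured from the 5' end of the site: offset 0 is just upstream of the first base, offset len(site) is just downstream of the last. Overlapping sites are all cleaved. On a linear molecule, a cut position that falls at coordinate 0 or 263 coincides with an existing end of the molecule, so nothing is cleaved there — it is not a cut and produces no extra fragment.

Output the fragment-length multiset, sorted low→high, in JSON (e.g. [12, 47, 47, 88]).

Per-enzyme occurrences:
  GruV (CGGGC, off=3): starts [28, 39, 56, 122, 139, 144, 229, 248] → cuts [31, 42, 59, 125, 142, 147, 232, 251]
  TgoI (CACAAGTG, off=8): starts [85, 184, 194, 210, 219] → cuts [93, 192, 202, 218, 227]
  DwuII (ATAAGAA, off=5): starts [47, 128, 163] → cuts [52, 133, 168]
  EstIV (GTATGG, off=0): starts [20, 67, 93, 171, 236] → cuts [20, 67, 93, 171, 236]
  KluV (TCCAG, off=2): starts [13, 73, 109, 151] → cuts [15, 75, 111, 153]

All cut coordinates (distinct, sorted): [15, 20, 31, 42, 52, 59, 67, 75, 93, 111, 125, 133, 142, 147, 153, 168, 171, 192, 202, 218, 227, 232, 236, 251]

Fragment lengths:
  [0,15): 15 bp
  [15,20): 5 bp
  [20,31): 11 bp
  [31,42): 11 bp
  [42,52): 10 bp
  [52,59): 7 bp
  [59,67): 8 bp
  [67,75): 8 bp
  [75,93): 18 bp
  [93,111): 18 bp
  [111,125): 14 bp
  [125,133): 8 bp
  [133,142): 9 bp
  [142,147): 5 bp
  [147,153): 6 bp
  [153,168): 15 bp
  [168,171): 3 bp
  [171,192): 21 bp
  [192,202): 10 bp
  [202,218): 16 bp
  [218,227): 9 bp
  [227,232): 5 bp
  [232,236): 4 bp
  [236,251): 15 bp
  [251,263): 12 bp

[3,4,5,5,5,6,7,8,8,8,9,9,10,10,11,11,12,14,15,15,15,16,18,18,21]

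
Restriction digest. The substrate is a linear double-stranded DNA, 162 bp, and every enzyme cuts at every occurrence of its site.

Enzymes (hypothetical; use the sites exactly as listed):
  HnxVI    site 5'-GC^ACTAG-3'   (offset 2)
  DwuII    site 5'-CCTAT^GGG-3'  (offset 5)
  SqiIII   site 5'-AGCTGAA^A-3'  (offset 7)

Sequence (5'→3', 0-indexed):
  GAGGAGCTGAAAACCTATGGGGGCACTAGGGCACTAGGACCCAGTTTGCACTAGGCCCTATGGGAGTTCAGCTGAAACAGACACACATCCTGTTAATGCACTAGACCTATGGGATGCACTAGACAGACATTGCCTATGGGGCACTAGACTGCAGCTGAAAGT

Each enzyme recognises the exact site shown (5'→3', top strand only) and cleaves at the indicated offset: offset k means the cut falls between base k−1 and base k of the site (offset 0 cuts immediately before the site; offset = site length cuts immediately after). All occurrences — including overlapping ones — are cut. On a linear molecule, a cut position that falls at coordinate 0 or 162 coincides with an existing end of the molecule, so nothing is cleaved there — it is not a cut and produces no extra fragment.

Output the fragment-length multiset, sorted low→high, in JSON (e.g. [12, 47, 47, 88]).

[3,5,6,7,7,8,11,11,12,15,17,17,20,23]

Per-enzyme occurrences:
  HnxVI (GCACTAG, off=2): starts [22, 30, 47, 97, 115, 140] → cuts [24, 32, 49, 99, 117, 142]
  DwuII (CCTATGGG, off=5): starts [13, 56, 105, 132] → cuts [18, 61, 110, 137]
  SqiIII (AGCTGAAA, off=7): starts [4, 69, 152] → cuts [11, 76, 159]

All cut coordinates (distinct, sorted): [11, 18, 24, 32, 49, 61, 76, 99, 110, 117, 137, 142, 159]

Fragments:
  [0,11): 11 bp
  [11,18): 7 bp
  [18,24): 6 bp
  [24,32): 8 bp
  [32,49): 17 bp
  [49,61): 12 bp
  [61,76): 15 bp
  [76,99): 23 bp
  [99,110): 11 bp
  [110,117): 7 bp
  [117,137): 20 bp
  [137,142): 5 bp
  [142,159): 17 bp
  [159,162): 3 bp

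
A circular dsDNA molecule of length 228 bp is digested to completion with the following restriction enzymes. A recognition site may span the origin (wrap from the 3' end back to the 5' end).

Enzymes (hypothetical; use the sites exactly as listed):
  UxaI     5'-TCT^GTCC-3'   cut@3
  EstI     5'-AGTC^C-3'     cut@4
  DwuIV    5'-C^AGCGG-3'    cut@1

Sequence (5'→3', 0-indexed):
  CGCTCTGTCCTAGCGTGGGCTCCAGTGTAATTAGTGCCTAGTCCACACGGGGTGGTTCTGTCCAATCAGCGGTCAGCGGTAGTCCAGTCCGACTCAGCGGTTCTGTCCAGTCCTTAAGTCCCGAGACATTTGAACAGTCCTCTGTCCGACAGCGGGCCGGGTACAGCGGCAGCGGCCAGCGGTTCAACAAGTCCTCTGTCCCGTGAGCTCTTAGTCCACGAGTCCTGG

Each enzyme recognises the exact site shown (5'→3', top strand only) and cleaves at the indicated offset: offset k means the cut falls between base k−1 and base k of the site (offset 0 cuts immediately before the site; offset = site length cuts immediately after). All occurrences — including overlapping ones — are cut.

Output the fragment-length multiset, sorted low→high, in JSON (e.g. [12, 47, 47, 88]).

[4,4,5,6,6,7,7,7,8,8,8,8,9,10,10,14,16,16,19,19,37]

Scan for sites:
  UxaI TCTGTCC/3: at [3, 56, 101, 140, 194] ⇒ [6, 59, 104, 143, 197]
  EstI AGTCC/4: at [39, 80, 85, 108, 116, 135, 189, 212, 220] ⇒ [43, 84, 89, 112, 120, 139, 193, 216, 224]
  DwuIV CAGCGG/1: at [66, 73, 94, 149, 163, 169, 176] ⇒ [67, 74, 95, 150, 164, 170, 177]

All cut coordinates (distinct, sorted): [6, 43, 59, 67, 74, 84, 89, 95, 104, 112, 120, 139, 143, 150, 164, 170, 177, 193, 197, 216, 224]

Fragment lengths:
  6→43: 37 bp
  43→59: 16 bp
  59→67: 8 bp
  67→74: 7 bp
  74→84: 10 bp
  84→89: 5 bp
  89→95: 6 bp
  95→104: 9 bp
  104→112: 8 bp
  112→120: 8 bp
  120→139: 19 bp
  139→143: 4 bp
  143→150: 7 bp
  150→164: 14 bp
  164→170: 6 bp
  170→177: 7 bp
  177→193: 16 bp
  193→197: 4 bp
  197→216: 19 bp
  216→224: 8 bp
  224→6 (wrap): 228-224+6 = 10 bp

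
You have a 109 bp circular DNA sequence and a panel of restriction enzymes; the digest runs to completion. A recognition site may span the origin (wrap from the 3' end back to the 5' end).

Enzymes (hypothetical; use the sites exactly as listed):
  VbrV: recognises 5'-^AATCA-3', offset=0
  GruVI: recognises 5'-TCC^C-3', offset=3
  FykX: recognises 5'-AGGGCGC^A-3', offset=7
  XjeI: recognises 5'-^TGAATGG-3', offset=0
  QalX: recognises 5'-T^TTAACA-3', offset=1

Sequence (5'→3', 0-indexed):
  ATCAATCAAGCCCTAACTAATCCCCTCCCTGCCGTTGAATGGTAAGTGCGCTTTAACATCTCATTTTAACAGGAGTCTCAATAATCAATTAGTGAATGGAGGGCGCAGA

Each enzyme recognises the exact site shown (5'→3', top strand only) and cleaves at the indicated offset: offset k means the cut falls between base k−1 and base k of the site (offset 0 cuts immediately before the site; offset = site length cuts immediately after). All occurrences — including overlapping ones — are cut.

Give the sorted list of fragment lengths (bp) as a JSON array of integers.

[2,4,5,7,10,13,14,17,17,20]

Scan for sites:
  VbrV (AATCA, off=0): starts [3, 82, 108] → cuts [3, 82, 108]
  GruVI (TCCC, off=3): starts [20, 25] → cuts [23, 28]
  FykX (AGGGCGCA, off=7): starts [99] → cuts [106]
  XjeI (TGAATGG, off=0): starts [35, 92] → cuts [35, 92]
  QalX (TTTAACA, off=1): starts [51, 64] → cuts [52, 65]

Pooled cuts: [3, 23, 28, 35, 52, 65, 82, 92, 106, 108]

Fragments:
  3→23: 20 bp
  23→28: 5 bp
  28→35: 7 bp
  35→52: 17 bp
  52→65: 13 bp
  65→82: 17 bp
  82→92: 10 bp
  92→106: 14 bp
  106→108: 2 bp
  108→3 (wrap): 109-108+3 = 4 bp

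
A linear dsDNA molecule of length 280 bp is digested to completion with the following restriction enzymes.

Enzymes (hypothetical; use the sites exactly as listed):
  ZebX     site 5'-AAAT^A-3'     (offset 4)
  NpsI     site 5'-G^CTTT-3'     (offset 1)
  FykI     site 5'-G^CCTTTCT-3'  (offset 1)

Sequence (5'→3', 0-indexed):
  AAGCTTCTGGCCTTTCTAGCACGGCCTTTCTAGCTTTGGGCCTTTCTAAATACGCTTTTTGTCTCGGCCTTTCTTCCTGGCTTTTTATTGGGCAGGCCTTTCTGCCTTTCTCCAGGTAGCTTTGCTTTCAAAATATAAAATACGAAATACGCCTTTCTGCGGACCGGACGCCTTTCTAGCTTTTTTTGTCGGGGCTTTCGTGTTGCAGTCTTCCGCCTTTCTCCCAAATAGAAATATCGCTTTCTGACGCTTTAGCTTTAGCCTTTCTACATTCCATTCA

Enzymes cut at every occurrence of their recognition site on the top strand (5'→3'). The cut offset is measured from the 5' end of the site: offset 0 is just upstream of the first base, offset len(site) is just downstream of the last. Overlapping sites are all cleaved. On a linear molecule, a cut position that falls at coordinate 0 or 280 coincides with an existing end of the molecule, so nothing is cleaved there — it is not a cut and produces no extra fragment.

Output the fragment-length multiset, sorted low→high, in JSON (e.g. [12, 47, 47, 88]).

[3,3,4,5,6,6,6,7,7,7,8,9,9,10,10,10,11,13,13,14,14,15,15,16,19,19,21]

Site scan:
  ZebX (AAATA, off=4): starts [47, 130, 137, 144, 225, 231] → cuts [51, 134, 141, 148, 229, 235]
  NpsI (GCTTT, off=1): starts [32, 53, 79, 118, 123, 178, 193, 238, 248, 254] → cuts [33, 54, 80, 119, 124, 179, 194, 239, 249, 255]
  FykI (GCCTTTCT, off=1): starts [9, 23, 39, 66, 95, 103, 150, 169, 214, 260] → cuts [10, 24, 40, 67, 96, 104, 151, 170, 215, 261]

Pooled cuts: [10, 24, 33, 40, 51, 54, 67, 80, 96, 104, 119, 124, 134, 141, 148, 151, 170, 179, 194, 215, 229, 235, 239, 249, 255, 261]

Fragment lengths:
  [0,10): 10 bp
  [10,24): 14 bp
  [24,33): 9 bp
  [33,40): 7 bp
  [40,51): 11 bp
  [51,54): 3 bp
  [54,67): 13 bp
  [67,80): 13 bp
  [80,96): 16 bp
  [96,104): 8 bp
  [104,119): 15 bp
  [119,124): 5 bp
  [124,134): 10 bp
  [134,141): 7 bp
  [141,148): 7 bp
  [148,151): 3 bp
  [151,170): 19 bp
  [170,179): 9 bp
  [179,194): 15 bp
  [194,215): 21 bp
  [215,229): 14 bp
  [229,235): 6 bp
  [235,239): 4 bp
  [239,249): 10 bp
  [249,255): 6 bp
  [255,261): 6 bp
  [261,280): 19 bp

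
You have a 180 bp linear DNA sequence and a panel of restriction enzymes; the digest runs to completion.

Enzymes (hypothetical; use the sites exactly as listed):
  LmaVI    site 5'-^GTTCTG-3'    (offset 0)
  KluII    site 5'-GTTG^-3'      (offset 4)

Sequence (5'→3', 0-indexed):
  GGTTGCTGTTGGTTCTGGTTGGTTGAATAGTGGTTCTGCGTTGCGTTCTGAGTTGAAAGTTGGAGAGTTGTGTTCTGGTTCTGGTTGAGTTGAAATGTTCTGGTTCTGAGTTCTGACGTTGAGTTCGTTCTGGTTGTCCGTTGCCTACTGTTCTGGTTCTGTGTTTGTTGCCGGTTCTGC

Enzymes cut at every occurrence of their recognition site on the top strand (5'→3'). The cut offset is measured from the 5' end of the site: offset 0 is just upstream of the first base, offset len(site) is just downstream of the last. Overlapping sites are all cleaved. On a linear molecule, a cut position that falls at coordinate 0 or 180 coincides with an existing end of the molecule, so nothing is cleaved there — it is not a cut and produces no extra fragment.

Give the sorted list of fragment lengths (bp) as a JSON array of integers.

[1,1,3,4,4,5,5,5,6,6,6,6,6,7,7,7,7,7,8,10,10,10,11,11,12,15]

Site scan:
  LmaVI (GTTCTG, off=0): starts [11, 32, 44, 71, 77, 96, 102, 109, 126, 149, 155, 173] → cuts [11, 32, 44, 71, 77, 96, 102, 109, 126, 149, 155, 173]
  KluII (GTTG, off=4): starts [1, 7, 17, 21, 39, 51, 58, 66, 83, 88, 117, 132, 139, 166] → cuts [5, 11, 21, 25, 43, 55, 62, 70, 87, 92, 121, 136, 143, 170]

All cut coordinates (distinct, sorted): [5, 11, 21, 25, 32, 43, 44, 55, 62, 70, 71, 77, 87, 92, 96, 102, 109, 121, 126, 136, 143, 149, 155, 170, 173]

Fragments:
  [0,5): 5 bp
  [5,11): 6 bp
  [11,21): 10 bp
  [21,25): 4 bp
  [25,32): 7 bp
  [32,43): 11 bp
  [43,44): 1 bp
  [44,55): 11 bp
  [55,62): 7 bp
  [62,70): 8 bp
  [70,71): 1 bp
  [71,77): 6 bp
  [77,87): 10 bp
  [87,92): 5 bp
  [92,96): 4 bp
  [96,102): 6 bp
  [102,109): 7 bp
  [109,121): 12 bp
  [121,126): 5 bp
  [126,136): 10 bp
  [136,143): 7 bp
  [143,149): 6 bp
  [149,155): 6 bp
  [155,170): 15 bp
  [170,173): 3 bp
  [173,180): 7 bp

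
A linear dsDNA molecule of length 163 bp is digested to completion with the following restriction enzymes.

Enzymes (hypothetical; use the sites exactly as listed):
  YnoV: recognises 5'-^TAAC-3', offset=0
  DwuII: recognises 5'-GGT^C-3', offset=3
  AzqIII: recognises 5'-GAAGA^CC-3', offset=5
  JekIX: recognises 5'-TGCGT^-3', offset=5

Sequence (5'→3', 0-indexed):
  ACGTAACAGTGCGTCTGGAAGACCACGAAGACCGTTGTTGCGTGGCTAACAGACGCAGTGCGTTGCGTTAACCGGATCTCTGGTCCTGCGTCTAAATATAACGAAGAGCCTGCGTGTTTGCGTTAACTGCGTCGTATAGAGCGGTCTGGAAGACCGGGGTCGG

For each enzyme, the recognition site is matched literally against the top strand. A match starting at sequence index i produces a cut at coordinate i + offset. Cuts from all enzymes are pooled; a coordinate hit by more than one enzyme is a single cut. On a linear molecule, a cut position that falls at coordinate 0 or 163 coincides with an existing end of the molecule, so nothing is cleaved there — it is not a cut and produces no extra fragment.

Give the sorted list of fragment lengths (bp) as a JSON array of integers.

Site scan:
  YnoV TAAC/0: at [3, 46, 68, 98, 123] ⇒ [3, 46, 68, 98, 123]
  DwuII GGTC/3: at [81, 142, 157] ⇒ [84, 145, 160]
  AzqIII GAAGACC/5: at [17, 26, 148] ⇒ [22, 31, 153]
  JekIX TGCGT/5: at [9, 38, 58, 63, 86, 110, 118, 127] ⇒ [14, 43, 63, 68, 91, 115, 123, 132]

All cut coordinates (distinct, sorted): [3, 14, 22, 31, 43, 46, 63, 68, 84, 91, 98, 115, 123, 132, 145, 153, 160]

Fragments:
  [0,3): 3 bp
  [3,14): 11 bp
  [14,22): 8 bp
  [22,31): 9 bp
  [31,43): 12 bp
  [43,46): 3 bp
  [46,63): 17 bp
  [63,68): 5 bp
  [68,84): 16 bp
  [84,91): 7 bp
  [91,98): 7 bp
  [98,115): 17 bp
  [115,123): 8 bp
  [123,132): 9 bp
  [132,145): 13 bp
  [145,153): 8 bp
  [153,160): 7 bp
  [160,163): 3 bp

[3,3,3,5,7,7,7,8,8,8,9,9,11,12,13,16,17,17]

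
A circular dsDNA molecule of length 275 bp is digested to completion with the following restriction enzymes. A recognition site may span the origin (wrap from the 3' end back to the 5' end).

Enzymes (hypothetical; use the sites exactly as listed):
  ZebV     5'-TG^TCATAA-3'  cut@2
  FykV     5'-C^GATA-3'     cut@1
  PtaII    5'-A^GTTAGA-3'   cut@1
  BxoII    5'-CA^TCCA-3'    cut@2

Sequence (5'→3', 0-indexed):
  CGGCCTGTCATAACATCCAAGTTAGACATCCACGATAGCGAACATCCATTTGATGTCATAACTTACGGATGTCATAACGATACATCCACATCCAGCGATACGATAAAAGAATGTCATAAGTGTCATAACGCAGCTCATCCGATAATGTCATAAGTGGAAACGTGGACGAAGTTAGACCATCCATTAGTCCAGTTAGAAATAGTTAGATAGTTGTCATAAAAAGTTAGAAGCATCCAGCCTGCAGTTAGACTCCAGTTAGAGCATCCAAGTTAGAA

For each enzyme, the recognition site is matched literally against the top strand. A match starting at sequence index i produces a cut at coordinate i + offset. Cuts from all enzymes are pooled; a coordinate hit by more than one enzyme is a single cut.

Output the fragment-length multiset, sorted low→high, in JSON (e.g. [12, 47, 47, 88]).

[5,5,5,5,6,6,6,7,7,8,8,9,9,9,9,10,10,11,11,11,11,12,12,12,14,16,18,23]

Scan for sites:
  ZebV (TGTCATAA, off=2): starts [5, 53, 69, 111, 120, 145, 211] → cuts [7, 55, 71, 113, 122, 147, 213]
  FykV (CGATA, off=1): starts [32, 77, 95, 100, 139] → cuts [33, 78, 96, 101, 140]
  PtaII (AGTTAGA, off=1): starts [19, 169, 190, 200, 221, 242, 253, 267] → cuts [20, 170, 191, 201, 222, 243, 254, 268]
  BxoII (CATCCA, off=2): starts [13, 26, 42, 82, 88, 177, 230, 261] → cuts [15, 28, 44, 84, 90, 179, 232, 263]

Pooled cuts: [7, 15, 20, 28, 33, 44, 55, 71, 78, 84, 90, 96, 101, 113, 122, 140, 147, 170, 179, 191, 201, 213, 222, 232, 243, 254, 263, 268]

Fragments:
  7→15: 8 bp
  15→20: 5 bp
  20→28: 8 bp
  28→33: 5 bp
  33→44: 11 bp
  44→55: 11 bp
  55→71: 16 bp
  71→78: 7 bp
  78→84: 6 bp
  84→90: 6 bp
  90→96: 6 bp
  96→101: 5 bp
  101→113: 12 bp
  113→122: 9 bp
  122→140: 18 bp
  140→147: 7 bp
  147→170: 23 bp
  170→179: 9 bp
  179→191: 12 bp
  191→201: 10 bp
  201→213: 12 bp
  213→222: 9 bp
  222→232: 10 bp
  232→243: 11 bp
  243→254: 11 bp
  254→263: 9 bp
  263→268: 5 bp
  268→7 (wrap): 275-268+7 = 14 bp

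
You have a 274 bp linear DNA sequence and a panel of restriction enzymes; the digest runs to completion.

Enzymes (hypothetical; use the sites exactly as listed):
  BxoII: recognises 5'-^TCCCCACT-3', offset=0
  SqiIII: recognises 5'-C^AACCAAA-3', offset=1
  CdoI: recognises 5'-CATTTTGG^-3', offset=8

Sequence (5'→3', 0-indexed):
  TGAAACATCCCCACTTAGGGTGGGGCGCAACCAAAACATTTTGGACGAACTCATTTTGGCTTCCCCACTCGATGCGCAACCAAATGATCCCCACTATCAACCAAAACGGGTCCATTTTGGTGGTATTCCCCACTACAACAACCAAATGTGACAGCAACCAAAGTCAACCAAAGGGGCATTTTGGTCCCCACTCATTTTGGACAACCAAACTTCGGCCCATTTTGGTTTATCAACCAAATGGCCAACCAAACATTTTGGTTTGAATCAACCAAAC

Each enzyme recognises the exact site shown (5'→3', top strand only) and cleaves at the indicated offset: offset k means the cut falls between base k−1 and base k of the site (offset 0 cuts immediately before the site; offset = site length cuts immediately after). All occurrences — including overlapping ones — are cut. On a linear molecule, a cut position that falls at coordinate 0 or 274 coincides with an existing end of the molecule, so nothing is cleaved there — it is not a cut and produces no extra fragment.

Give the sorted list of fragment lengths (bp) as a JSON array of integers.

[2,2,6,6,7,8,8,10,10,11,12,13,15,15,16,16,16,16,19,21,22,23]

Per-enzyme occurrences:
  BxoII TCCCCACT/0: at [7, 61, 87, 126, 184] ⇒ [7, 61, 87, 126, 184]
  SqiIII CAACCAAA/1: at [27, 76, 97, 138, 154, 164, 201, 230, 242, 265] ⇒ [28, 77, 98, 139, 155, 165, 202, 231, 243, 266]
  CdoI CATTTTGG/8: at [36, 51, 112, 176, 192, 217, 250] ⇒ [44, 59, 120, 184, 200, 225, 258]

All cut coordinates (distinct, sorted): [7, 28, 44, 59, 61, 77, 87, 98, 120, 126, 139, 155, 165, 184, 200, 202, 225, 231, 243, 258, 266]

Fragments:
  [0,7): 7 bp
  [7,28): 21 bp
  [28,44): 16 bp
  [44,59): 15 bp
  [59,61): 2 bp
  [61,77): 16 bp
  [77,87): 10 bp
  [87,98): 11 bp
  [98,120): 22 bp
  [120,126): 6 bp
  [126,139): 13 bp
  [139,155): 16 bp
  [155,165): 10 bp
  [165,184): 19 bp
  [184,200): 16 bp
  [200,202): 2 bp
  [202,225): 23 bp
  [225,231): 6 bp
  [231,243): 12 bp
  [243,258): 15 bp
  [258,266): 8 bp
  [266,274): 8 bp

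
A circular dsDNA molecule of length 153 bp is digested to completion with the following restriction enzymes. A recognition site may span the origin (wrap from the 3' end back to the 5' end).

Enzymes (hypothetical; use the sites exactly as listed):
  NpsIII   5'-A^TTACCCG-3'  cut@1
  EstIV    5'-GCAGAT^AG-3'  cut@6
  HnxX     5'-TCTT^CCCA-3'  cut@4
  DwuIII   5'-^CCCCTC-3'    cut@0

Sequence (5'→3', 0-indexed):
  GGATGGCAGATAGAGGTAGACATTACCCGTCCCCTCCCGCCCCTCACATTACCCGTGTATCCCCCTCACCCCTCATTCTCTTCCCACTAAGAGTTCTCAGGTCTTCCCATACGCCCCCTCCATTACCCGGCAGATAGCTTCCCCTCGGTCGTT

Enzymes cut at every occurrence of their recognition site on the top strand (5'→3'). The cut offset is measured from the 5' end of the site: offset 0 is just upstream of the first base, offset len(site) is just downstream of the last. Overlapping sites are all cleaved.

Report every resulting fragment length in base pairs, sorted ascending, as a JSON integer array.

Scan for sites:
  NpsIII ATTACCCG/1: at [21, 47, 121] ⇒ [22, 48, 122]
  EstIV GCAGATAG/6: at [5, 129] ⇒ [11, 135]
  HnxX TCTTCCCA/4: at [78, 101] ⇒ [82, 105]
  DwuIII CCCCTC/0: at [30, 39, 61, 68, 114, 140] ⇒ [30, 39, 61, 68, 114, 140]

Pooled cuts: [11, 22, 30, 39, 48, 61, 68, 82, 105, 114, 122, 135, 140]

Fragments:
  11→22: 11 bp
  22→30: 8 bp
  30→39: 9 bp
  39→48: 9 bp
  48→61: 13 bp
  61→68: 7 bp
  68→82: 14 bp
  82→105: 23 bp
  105→114: 9 bp
  114→122: 8 bp
  122→135: 13 bp
  135→140: 5 bp
  140→11 (wrap): 153-140+11 = 24 bp

[5,7,8,8,9,9,9,11,13,13,14,23,24]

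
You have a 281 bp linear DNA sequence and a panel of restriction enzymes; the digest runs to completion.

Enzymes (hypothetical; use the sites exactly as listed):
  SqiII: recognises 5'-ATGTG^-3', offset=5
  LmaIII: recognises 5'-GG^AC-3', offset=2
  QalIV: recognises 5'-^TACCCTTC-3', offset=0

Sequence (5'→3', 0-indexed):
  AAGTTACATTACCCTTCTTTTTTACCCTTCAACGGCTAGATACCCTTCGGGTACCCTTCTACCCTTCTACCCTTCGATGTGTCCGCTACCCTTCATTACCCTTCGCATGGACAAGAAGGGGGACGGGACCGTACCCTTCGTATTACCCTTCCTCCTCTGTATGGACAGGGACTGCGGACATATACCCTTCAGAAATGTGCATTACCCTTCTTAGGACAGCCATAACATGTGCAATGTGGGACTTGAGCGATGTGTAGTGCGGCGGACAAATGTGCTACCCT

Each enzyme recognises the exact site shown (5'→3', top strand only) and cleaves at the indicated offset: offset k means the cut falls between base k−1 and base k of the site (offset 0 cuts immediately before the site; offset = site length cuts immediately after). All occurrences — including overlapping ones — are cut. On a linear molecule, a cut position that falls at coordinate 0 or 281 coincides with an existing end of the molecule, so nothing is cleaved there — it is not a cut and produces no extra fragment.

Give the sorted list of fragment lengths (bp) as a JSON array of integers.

Scan for sites:
  SqiII ATGTG/5: at [76, 194, 226, 233, 249, 269] ⇒ [81, 199, 231, 238, 254, 274]
  LmaIII GGAC/2: at [108, 120, 125, 162, 168, 175, 213, 238, 263] ⇒ [110, 122, 127, 164, 170, 177, 215, 240, 265]
  QalIV TACCCTTC/0: at [9, 22, 40, 51, 59, 67, 86, 96, 131, 143, 182, 202] ⇒ [9, 22, 40, 51, 59, 67, 86, 96, 131, 143, 182, 202]

Pooled cuts: [9, 22, 40, 51, 59, 67, 81, 86, 96, 110, 122, 127, 131, 143, 164, 170, 177, 182, 199, 202, 215, 231, 238, 240, 254, 265, 274]

Fragment lengths:
  [0,9): 9 bp
  [9,22): 13 bp
  [22,40): 18 bp
  [40,51): 11 bp
  [51,59): 8 bp
  [59,67): 8 bp
  [67,81): 14 bp
  [81,86): 5 bp
  [86,96): 10 bp
  [96,110): 14 bp
  [110,122): 12 bp
  [122,127): 5 bp
  [127,131): 4 bp
  [131,143): 12 bp
  [143,164): 21 bp
  [164,170): 6 bp
  [170,177): 7 bp
  [177,182): 5 bp
  [182,199): 17 bp
  [199,202): 3 bp
  [202,215): 13 bp
  [215,231): 16 bp
  [231,238): 7 bp
  [238,240): 2 bp
  [240,254): 14 bp
  [254,265): 11 bp
  [265,274): 9 bp
  [274,281): 7 bp

[2,3,4,5,5,5,6,7,7,7,8,8,9,9,10,11,11,12,12,13,13,14,14,14,16,17,18,21]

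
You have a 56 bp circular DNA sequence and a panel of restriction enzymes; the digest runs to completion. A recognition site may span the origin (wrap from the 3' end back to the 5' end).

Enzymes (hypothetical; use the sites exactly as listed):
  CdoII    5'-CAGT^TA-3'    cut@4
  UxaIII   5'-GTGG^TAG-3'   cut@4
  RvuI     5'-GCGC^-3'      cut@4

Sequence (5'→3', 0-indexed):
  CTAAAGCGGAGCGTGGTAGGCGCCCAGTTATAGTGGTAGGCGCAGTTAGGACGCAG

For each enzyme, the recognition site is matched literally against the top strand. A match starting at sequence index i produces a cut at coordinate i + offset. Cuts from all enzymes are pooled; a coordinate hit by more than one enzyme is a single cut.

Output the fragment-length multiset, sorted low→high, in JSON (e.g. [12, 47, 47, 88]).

[3,5,7,7,8,26]

Site scan:
  CdoII (CAGTTA, off=4): starts [24, 42] → cuts [28, 46]
  UxaIII (GTGGTAG, off=4): starts [12, 32] → cuts [16, 36]
  RvuI (GCGC, off=4): starts [19, 39] → cuts [23, 43]

All cut coordinates (distinct, sorted): [16, 23, 28, 36, 43, 46]

Fragment lengths:
  16→23: 7 bp
  23→28: 5 bp
  28→36: 8 bp
  36→43: 7 bp
  43→46: 3 bp
  46→16 (wrap): 56-46+16 = 26 bp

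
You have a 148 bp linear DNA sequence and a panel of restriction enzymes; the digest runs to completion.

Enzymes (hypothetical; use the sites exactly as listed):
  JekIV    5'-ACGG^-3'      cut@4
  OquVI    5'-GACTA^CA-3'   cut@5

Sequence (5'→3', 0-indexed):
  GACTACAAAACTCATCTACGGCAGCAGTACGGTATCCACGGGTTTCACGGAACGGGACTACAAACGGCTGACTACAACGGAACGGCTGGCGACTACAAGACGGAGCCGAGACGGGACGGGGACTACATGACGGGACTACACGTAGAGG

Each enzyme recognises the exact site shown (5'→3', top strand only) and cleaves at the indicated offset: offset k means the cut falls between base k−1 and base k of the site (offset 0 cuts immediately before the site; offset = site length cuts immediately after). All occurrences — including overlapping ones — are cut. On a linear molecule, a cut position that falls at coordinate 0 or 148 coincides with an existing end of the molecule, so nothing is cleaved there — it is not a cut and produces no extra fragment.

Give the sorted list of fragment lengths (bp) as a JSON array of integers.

[5,5,5,5,5,5,6,6,7,7,8,8,9,9,10,10,11,11,16]

Scan for sites:
  JekIV (ACGG, off=4): starts [17, 28, 37, 46, 51, 63, 76, 81, 99, 110, 115, 129] → cuts [21, 32, 41, 50, 55, 67, 80, 85, 103, 114, 119, 133]
  OquVI (GACTACA, off=5): starts [0, 55, 69, 90, 120, 133] → cuts [5, 60, 74, 95, 125, 138]

Pooled cuts: [5, 21, 32, 41, 50, 55, 60, 67, 74, 80, 85, 95, 103, 114, 119, 125, 133, 138]

Fragment lengths:
  [0,5): 5 bp
  [5,21): 16 bp
  [21,32): 11 bp
  [32,41): 9 bp
  [41,50): 9 bp
  [50,55): 5 bp
  [55,60): 5 bp
  [60,67): 7 bp
  [67,74): 7 bp
  [74,80): 6 bp
  [80,85): 5 bp
  [85,95): 10 bp
  [95,103): 8 bp
  [103,114): 11 bp
  [114,119): 5 bp
  [119,125): 6 bp
  [125,133): 8 bp
  [133,138): 5 bp
  [138,148): 10 bp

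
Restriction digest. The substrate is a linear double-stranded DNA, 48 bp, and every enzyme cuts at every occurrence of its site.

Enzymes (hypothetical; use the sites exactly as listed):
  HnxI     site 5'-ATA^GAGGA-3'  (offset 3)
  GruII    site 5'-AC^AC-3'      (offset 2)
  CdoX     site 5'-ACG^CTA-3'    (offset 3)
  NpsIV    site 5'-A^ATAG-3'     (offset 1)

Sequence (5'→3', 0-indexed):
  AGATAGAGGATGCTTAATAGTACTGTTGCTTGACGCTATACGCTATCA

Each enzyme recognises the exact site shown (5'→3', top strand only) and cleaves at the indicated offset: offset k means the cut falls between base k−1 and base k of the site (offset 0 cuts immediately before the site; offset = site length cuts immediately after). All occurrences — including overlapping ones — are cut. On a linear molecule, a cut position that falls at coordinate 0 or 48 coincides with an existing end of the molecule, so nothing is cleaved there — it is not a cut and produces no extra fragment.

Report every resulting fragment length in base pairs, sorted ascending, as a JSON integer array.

Site scan:
  HnxI (ATAGAGGA, off=3): starts [2] → cuts [5]
  GruII (ACAC, off=2): no sites
  CdoX (ACGCTA, off=3): starts [32, 39] → cuts [35, 42]
  NpsIV (AATAG, off=1): starts [15] → cuts [16]

Pooled cuts: [5, 16, 35, 42]

Fragments:
  [0,5): 5 bp
  [5,16): 11 bp
  [16,35): 19 bp
  [35,42): 7 bp
  [42,48): 6 bp

[5,6,7,11,19]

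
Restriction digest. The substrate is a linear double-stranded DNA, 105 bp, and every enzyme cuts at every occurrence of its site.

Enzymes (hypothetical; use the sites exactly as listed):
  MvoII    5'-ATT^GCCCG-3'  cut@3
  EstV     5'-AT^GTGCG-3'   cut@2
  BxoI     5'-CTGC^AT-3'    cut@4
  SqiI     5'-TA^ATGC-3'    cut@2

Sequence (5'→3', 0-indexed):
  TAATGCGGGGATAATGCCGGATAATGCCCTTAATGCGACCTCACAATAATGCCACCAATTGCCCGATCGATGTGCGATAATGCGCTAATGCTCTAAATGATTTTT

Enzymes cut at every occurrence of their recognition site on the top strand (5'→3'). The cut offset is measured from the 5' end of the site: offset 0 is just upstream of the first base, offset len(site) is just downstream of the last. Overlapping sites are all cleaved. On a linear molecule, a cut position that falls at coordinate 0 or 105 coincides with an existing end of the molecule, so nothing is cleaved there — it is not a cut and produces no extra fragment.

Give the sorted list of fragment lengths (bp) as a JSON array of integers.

Scan for sites:
  MvoII ATTGCCCG/3: at [57] ⇒ [60]
  EstV ATGTGCG/2: at [69] ⇒ [71]
  BxoI (CTGCAT, off=4): no sites
  SqiI TAATGC/2: at [0, 11, 21, 30, 46, 77, 85] ⇒ [2, 13, 23, 32, 48, 79, 87]

Pooled cuts: [2, 13, 23, 32, 48, 60, 71, 79, 87]

Fragment lengths:
  [0,2): 2 bp
  [2,13): 11 bp
  [13,23): 10 bp
  [23,32): 9 bp
  [32,48): 16 bp
  [48,60): 12 bp
  [60,71): 11 bp
  [71,79): 8 bp
  [79,87): 8 bp
  [87,105): 18 bp

[2,8,8,9,10,11,11,12,16,18]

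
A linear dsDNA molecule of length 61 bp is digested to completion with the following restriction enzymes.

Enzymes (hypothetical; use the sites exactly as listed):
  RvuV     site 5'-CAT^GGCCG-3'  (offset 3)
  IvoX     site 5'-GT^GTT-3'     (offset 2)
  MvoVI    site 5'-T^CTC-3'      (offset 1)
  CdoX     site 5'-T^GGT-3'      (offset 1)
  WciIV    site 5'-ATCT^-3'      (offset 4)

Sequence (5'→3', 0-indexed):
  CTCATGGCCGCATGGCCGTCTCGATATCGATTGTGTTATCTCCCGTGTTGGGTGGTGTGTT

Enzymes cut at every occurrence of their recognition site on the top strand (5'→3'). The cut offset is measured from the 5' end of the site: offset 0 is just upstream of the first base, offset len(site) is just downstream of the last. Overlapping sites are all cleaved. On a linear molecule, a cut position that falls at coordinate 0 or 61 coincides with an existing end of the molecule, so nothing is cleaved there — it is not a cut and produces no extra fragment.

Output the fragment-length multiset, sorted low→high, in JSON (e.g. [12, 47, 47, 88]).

Site scan:
  RvuV (CATGGCCG, off=3): starts [2, 10] → cuts [5, 13]
  IvoX (GTGTT, off=2): starts [32, 44, 56] → cuts [34, 46, 58]
  MvoVI (TCTC, off=1): starts [18, 38] → cuts [19, 39]
  CdoX (TGGT, off=1): starts [52] → cuts [53]
  WciIV (ATCT, off=4): starts [37] → cuts [41]

Pooled cuts: [5, 13, 19, 34, 39, 41, 46, 53, 58]

Fragment lengths:
  [0,5): 5 bp
  [5,13): 8 bp
  [13,19): 6 bp
  [19,34): 15 bp
  [34,39): 5 bp
  [39,41): 2 bp
  [41,46): 5 bp
  [46,53): 7 bp
  [53,58): 5 bp
  [58,61): 3 bp

[2,3,5,5,5,5,6,7,8,15]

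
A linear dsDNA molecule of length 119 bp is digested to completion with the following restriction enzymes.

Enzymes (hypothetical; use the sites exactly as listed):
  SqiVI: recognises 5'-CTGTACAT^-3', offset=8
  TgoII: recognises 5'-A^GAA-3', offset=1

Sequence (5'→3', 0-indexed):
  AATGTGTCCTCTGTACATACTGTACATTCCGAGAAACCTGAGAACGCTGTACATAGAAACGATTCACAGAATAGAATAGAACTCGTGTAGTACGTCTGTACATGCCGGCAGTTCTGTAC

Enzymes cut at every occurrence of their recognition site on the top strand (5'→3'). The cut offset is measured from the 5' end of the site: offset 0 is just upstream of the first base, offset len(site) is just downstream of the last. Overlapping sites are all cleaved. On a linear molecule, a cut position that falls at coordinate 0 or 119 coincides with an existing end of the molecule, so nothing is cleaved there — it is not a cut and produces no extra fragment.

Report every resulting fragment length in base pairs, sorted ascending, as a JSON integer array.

[1,5,5,5,9,9,13,13,16,18,25]

Site scan:
  SqiVI CTGTACAT/8: at [10, 19, 46, 95] ⇒ [18, 27, 54, 103]
  TgoII AGAA/1: at [31, 40, 54, 67, 72, 77] ⇒ [32, 41, 55, 68, 73, 78]

All cut coordinates (distinct, sorted): [18, 27, 32, 41, 54, 55, 68, 73, 78, 103]

Fragment lengths:
  [0,18): 18 bp
  [18,27): 9 bp
  [27,32): 5 bp
  [32,41): 9 bp
  [41,54): 13 bp
  [54,55): 1 bp
  [55,68): 13 bp
  [68,73): 5 bp
  [73,78): 5 bp
  [78,103): 25 bp
  [103,119): 16 bp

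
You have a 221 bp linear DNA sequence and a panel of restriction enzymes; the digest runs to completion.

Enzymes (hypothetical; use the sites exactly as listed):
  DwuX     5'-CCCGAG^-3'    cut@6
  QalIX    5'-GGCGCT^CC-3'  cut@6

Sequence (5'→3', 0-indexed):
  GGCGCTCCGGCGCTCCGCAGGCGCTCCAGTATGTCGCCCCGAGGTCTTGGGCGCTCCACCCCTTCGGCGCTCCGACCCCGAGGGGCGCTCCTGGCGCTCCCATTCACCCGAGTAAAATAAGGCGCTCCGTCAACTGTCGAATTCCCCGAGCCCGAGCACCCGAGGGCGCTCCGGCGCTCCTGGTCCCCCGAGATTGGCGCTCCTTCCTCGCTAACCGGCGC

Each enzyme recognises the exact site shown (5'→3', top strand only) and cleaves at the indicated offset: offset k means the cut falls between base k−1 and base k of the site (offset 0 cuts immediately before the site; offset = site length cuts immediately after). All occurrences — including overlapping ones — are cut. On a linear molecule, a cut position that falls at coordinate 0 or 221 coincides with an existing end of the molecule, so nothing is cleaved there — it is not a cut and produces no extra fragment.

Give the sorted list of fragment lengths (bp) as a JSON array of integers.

Per-enzyme occurrences:
  DwuX CCCGAG/6: at [37, 76, 106, 144, 150, 158, 186] ⇒ [43, 82, 112, 150, 156, 164, 192]
  QalIX GGCGCTCC/6: at [0, 8, 19, 49, 65, 83, 92, 120, 164, 172, 195] ⇒ [6, 14, 25, 55, 71, 89, 98, 126, 170, 178, 201]

All cut coordinates (distinct, sorted): [6, 14, 25, 43, 55, 71, 82, 89, 98, 112, 126, 150, 156, 164, 170, 178, 192, 201]

Fragment lengths:
  [0,6): 6 bp
  [6,14): 8 bp
  [14,25): 11 bp
  [25,43): 18 bp
  [43,55): 12 bp
  [55,71): 16 bp
  [71,82): 11 bp
  [82,89): 7 bp
  [89,98): 9 bp
  [98,112): 14 bp
  [112,126): 14 bp
  [126,150): 24 bp
  [150,156): 6 bp
  [156,164): 8 bp
  [164,170): 6 bp
  [170,178): 8 bp
  [178,192): 14 bp
  [192,201): 9 bp
  [201,221): 20 bp

[6,6,6,7,8,8,8,9,9,11,11,12,14,14,14,16,18,20,24]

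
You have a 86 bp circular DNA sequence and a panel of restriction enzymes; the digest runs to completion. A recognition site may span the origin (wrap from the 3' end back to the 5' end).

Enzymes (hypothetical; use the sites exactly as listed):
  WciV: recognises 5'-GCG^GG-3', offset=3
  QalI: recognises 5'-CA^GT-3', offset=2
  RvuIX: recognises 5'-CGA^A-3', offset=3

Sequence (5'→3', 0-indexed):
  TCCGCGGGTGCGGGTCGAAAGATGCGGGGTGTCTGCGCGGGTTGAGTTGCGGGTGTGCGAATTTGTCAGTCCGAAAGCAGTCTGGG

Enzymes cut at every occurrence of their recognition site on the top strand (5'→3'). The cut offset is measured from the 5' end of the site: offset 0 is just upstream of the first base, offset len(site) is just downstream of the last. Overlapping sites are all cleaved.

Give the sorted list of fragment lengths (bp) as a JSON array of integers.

Site scan:
  WciV (GCGGG, off=3): starts [3, 9, 23, 36, 48] → cuts [6, 12, 26, 39, 51]
  QalI (CAGT, off=2): starts [66, 77] → cuts [68, 79]
  RvuIX (CGAA, off=3): starts [15, 57, 71] → cuts [18, 60, 74]

Pooled cuts: [6, 12, 18, 26, 39, 51, 60, 68, 74, 79]

Fragments:
  6→12: 6 bp
  12→18: 6 bp
  18→26: 8 bp
  26→39: 13 bp
  39→51: 12 bp
  51→60: 9 bp
  60→68: 8 bp
  68→74: 6 bp
  74→79: 5 bp
  79→6 (wrap): 86-79+6 = 13 bp

[5,6,6,6,8,8,9,12,13,13]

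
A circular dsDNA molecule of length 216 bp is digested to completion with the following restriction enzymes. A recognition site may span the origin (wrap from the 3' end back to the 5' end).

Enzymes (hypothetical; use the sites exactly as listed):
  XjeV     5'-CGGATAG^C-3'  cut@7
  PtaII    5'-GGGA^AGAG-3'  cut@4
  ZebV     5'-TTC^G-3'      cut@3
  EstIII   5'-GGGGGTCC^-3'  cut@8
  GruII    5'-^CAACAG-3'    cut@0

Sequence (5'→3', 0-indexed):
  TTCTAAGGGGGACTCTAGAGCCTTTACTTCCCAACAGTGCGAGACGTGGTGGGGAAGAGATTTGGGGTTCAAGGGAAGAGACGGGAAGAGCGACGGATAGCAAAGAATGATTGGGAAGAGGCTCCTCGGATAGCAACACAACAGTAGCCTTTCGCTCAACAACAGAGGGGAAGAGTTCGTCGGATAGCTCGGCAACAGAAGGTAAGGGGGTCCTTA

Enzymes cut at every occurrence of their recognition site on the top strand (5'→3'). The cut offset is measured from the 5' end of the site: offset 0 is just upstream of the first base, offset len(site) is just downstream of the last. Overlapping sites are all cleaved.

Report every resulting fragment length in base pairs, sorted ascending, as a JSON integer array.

Scan for sites:
  XjeV (CGGATAGC, off=7): starts [93, 126, 180] → cuts [100, 133, 187]
  PtaII (GGGAAGAG, off=4): starts [51, 72, 82, 112, 167] → cuts [55, 76, 86, 116, 171]
  ZebV (TTCG, off=3): starts [150, 175] → cuts [153, 178]
  EstIII (GGGGGTCC, off=8): starts [205] → cuts [213]
  GruII (CAACAG, off=0): starts [31, 138, 159, 192] → cuts [31, 138, 159, 192]

Pooled cuts: [31, 55, 76, 86, 100, 116, 133, 138, 153, 159, 171, 178, 187, 192, 213]

Fragment lengths:
  31→55: 24 bp
  55→76: 21 bp
  76→86: 10 bp
  86→100: 14 bp
  100→116: 16 bp
  116→133: 17 bp
  133→138: 5 bp
  138→153: 15 bp
  153→159: 6 bp
  159→171: 12 bp
  171→178: 7 bp
  178→187: 9 bp
  187→192: 5 bp
  192→213: 21 bp
  213→31 (wrap): 216-213+31 = 34 bp

[5,5,6,7,9,10,12,14,15,16,17,21,21,24,34]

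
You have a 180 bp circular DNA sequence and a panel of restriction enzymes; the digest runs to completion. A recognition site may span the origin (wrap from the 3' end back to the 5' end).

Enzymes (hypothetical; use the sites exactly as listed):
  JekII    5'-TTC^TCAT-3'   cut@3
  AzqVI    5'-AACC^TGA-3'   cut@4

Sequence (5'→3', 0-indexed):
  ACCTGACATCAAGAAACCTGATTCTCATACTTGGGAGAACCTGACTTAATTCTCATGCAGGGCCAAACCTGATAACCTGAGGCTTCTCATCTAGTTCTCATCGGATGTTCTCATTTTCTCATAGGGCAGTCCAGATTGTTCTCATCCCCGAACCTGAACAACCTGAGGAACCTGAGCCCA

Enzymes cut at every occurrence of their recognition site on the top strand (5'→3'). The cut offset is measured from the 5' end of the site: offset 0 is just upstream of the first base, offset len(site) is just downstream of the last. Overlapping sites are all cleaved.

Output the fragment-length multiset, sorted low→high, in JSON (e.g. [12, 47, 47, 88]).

Scan for sites:
  JekII (TTCTCAT, off=3): starts [21, 49, 83, 94, 107, 115, 138] → cuts [24, 52, 86, 97, 110, 118, 141]
  AzqVI (AACCTGA, off=4): starts [14, 37, 65, 73, 150, 159, 168, 179] → cuts [3, 18, 41, 69, 77, 154, 163, 172]

All cut coordinates (distinct, sorted): [3, 18, 24, 41, 52, 69, 77, 86, 97, 110, 118, 141, 154, 163, 172]

Fragments:
  3→18: 15 bp
  18→24: 6 bp
  24→41: 17 bp
  41→52: 11 bp
  52→69: 17 bp
  69→77: 8 bp
  77→86: 9 bp
  86→97: 11 bp
  97→110: 13 bp
  110→118: 8 bp
  118→141: 23 bp
  141→154: 13 bp
  154→163: 9 bp
  163→172: 9 bp
  172→3 (wrap): 180-172+3 = 11 bp

[6,8,8,9,9,9,11,11,11,13,13,15,17,17,23]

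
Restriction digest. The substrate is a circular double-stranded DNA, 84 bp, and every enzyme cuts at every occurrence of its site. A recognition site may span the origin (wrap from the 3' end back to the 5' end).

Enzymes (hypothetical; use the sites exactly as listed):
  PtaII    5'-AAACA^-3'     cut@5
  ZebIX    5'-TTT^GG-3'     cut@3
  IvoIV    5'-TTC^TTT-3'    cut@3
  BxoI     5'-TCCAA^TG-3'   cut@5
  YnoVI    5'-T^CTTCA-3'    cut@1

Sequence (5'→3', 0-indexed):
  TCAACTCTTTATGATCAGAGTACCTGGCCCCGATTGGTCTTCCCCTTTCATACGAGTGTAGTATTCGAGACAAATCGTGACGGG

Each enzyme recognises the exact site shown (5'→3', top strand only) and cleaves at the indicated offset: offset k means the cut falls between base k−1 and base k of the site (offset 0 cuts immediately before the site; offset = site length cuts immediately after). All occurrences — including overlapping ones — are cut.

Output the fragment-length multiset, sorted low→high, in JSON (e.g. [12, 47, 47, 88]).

Per-enzyme occurrences:
  PtaII (AAACA, off=5): no sites
  ZebIX (TTTGG, off=3): no sites
  IvoIV (TTCTTT, off=3): no sites
  BxoI (TCCAATG, off=5): no sites
  YnoVI (TCTTCA, off=1): no sites

Pooled cuts: ∅

Fragment lengths:
  no cuts → one circular fragment of 84 bp

[84]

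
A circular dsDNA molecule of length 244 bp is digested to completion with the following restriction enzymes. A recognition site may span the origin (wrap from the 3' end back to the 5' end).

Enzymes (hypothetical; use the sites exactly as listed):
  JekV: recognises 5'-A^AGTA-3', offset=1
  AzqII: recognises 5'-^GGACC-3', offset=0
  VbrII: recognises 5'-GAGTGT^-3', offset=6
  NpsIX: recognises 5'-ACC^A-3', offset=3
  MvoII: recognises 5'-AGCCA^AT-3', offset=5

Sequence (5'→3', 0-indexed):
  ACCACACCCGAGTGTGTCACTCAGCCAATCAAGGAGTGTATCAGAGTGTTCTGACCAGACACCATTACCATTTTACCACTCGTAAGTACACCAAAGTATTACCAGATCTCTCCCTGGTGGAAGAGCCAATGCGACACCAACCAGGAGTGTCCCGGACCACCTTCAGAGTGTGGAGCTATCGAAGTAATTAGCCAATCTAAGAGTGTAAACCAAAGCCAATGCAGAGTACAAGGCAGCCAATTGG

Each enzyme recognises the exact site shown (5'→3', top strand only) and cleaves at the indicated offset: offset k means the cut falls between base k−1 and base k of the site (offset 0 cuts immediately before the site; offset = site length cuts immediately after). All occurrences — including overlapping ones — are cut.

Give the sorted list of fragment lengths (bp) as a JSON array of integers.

Site scan:
  JekV (AAGTA, off=1): starts [83, 93, 181] → cuts [84, 94, 182]
  AzqII (GGACC, off=0): starts [153, 242] → cuts [153, 242]
  VbrII (GAGTGT, off=6): starts [9, 33, 43, 144, 165, 200] → cuts [15, 39, 49, 150, 171, 206]
  NpsIX (ACCA, off=3): starts [0, 53, 60, 66, 74, 89, 100, 135, 139, 155, 208] → cuts [3, 56, 63, 69, 77, 92, 103, 138, 142, 158, 211]
  MvoII (AGCCAAT, off=5): starts [22, 123, 189, 213, 234] → cuts [27, 128, 194, 218, 239]

Pooled cuts: [3, 15, 27, 39, 49, 56, 63, 69, 77, 84, 92, 94, 103, 128, 138, 142, 150, 153, 158, 171, 182, 194, 206, 211, 218, 239, 242]

Fragment lengths:
  3→15: 12 bp
  15→27: 12 bp
  27→39: 12 bp
  39→49: 10 bp
  49→56: 7 bp
  56→63: 7 bp
  63→69: 6 bp
  69→77: 8 bp
  77→84: 7 bp
  84→92: 8 bp
  92→94: 2 bp
  94→103: 9 bp
  103→128: 25 bp
  128→138: 10 bp
  138→142: 4 bp
  142→150: 8 bp
  150→153: 3 bp
  153→158: 5 bp
  158→171: 13 bp
  171→182: 11 bp
  182→194: 12 bp
  194→206: 12 bp
  206→211: 5 bp
  211→218: 7 bp
  218→239: 21 bp
  239→242: 3 bp
  242→3 (wrap): 244-242+3 = 5 bp

[2,3,3,4,5,5,5,6,7,7,7,7,8,8,8,9,10,10,11,12,12,12,12,12,13,21,25]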